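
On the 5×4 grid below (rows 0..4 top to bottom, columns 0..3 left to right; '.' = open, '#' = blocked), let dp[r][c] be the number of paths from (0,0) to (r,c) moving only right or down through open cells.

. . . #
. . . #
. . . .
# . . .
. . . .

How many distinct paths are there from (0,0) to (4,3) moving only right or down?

r\c   0   1   2   3
  0   1   1   1   0
  1   1   2   3   0
  2   1   3   6   6
  3   0   3   9  15
  4   0   3  12  27

27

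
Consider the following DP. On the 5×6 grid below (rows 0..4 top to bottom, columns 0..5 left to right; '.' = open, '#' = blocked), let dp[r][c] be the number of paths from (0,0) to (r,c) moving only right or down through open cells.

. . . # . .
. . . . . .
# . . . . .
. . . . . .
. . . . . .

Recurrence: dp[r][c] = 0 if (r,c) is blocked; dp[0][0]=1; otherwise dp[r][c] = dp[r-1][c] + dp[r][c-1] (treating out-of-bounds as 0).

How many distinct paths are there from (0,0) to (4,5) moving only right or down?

90

r\c   0   1   2   3   4   5
  0   1   1   1   0   0   0
  1   1   2   3   3   3   3
  2   0   2   5   8  11  14
  3   0   2   7  15  26  40
  4   0   2   9  24  50  90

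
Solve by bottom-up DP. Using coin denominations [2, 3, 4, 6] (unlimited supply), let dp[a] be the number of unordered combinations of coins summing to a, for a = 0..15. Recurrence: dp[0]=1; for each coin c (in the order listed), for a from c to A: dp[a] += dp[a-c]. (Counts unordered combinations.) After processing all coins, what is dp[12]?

11

after  coin     0     1     2     3     4     5     6     7     8     9    10    11    12    13    14    15
          2     1     0     1     0     1     0     1     0     1     0     1     0     1     0     1     0
          3     1     0     1     1     1     1     2     1     2     2     2     2     3     2     3     3
          4     1     0     1     1     2     1     3     2     4     3     5     4     7     5     8     7
          6     1     0     1     1     2     1     4     2     5     4     7     5    11     7    13    11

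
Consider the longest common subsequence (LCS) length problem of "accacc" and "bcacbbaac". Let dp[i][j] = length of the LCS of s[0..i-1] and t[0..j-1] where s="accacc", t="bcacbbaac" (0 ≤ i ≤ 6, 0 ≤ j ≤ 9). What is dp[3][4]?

   ''  b  c  a  c  b  b  a  a  c
''  0  0  0  0  0  0  0  0  0  0
 a  0  0  0  1  1  1  1  1  1  1
 c  0  0  1  1  2  2  2  2  2  2
 c  0  0  1  1  2  2  2  2  2  3
 a  0  0  1  2  2  2  2  3  3  3
 c  0  0  1  2  3  3  3  3  3  4
 c  0  0  1  2  3  3  3  3  3  4

2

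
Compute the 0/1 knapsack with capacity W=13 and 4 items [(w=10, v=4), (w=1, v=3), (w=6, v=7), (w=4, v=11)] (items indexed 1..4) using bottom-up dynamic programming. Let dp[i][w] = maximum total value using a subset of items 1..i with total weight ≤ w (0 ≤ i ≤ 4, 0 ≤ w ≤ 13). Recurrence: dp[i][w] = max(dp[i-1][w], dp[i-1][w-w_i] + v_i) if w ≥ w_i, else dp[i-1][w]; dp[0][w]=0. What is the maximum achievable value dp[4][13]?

i\w   0   1   2   3   4   5   6   7   8   9  10  11  12  13
  0   0   0   0   0   0   0   0   0   0   0   0   0   0   0
  1   0   0   0   0   0   0   0   0   0   0   4   4   4   4
  2   0   3   3   3   3   3   3   3   3   3   4   7   7   7
  3   0   3   3   3   3   3   7  10  10  10  10  10  10  10
  4   0   3   3   3  11  14  14  14  14  14  18  21  21  21

21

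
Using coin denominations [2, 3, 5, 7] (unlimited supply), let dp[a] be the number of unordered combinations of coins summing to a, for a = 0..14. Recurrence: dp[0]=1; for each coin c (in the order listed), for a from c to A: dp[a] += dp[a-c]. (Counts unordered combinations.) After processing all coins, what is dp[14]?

after  coin     0     1     2     3     4     5     6     7     8     9    10    11    12    13    14
          2     1     0     1     0     1     0     1     0     1     0     1     0     1     0     1
          3     1     0     1     1     1     1     2     1     2     2     2     2     3     2     3
          5     1     0     1     1     1     2     2     2     3     3     4     4     5     5     6
          7     1     0     1     1     1     2     2     3     3     4     5     5     7     7     9

9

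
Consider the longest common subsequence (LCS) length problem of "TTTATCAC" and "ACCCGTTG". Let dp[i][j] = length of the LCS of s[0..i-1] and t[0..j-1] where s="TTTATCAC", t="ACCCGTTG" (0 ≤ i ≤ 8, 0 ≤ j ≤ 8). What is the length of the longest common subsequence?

   ''  A  C  C  C  G  T  T  G
''  0  0  0  0  0  0  0  0  0
 T  0  0  0  0  0  0  1  1  1
 T  0  0  0  0  0  0  1  2  2
 T  0  0  0  0  0  0  1  2  2
 A  0  1  1  1  1  1  1  2  2
 T  0  1  1  1  1  1  2  2  2
 C  0  1  2  2  2  2  2  2  2
 A  0  1  2  2  2  2  2  2  2
 C  0  1  2  3  3  3  3  3  3

3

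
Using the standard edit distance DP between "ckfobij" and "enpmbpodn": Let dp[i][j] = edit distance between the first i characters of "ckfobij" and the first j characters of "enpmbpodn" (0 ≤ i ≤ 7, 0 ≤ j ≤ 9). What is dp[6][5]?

5

   ''  e  n  p  m  b  p  o  d  n
''  0  1  2  3  4  5  6  7  8  9
 c  1  1  2  3  4  5  6  7  8  9
 k  2  2  2  3  4  5  6  7  8  9
 f  3  3  3  3  4  5  6  7  8  9
 o  4  4  4  4  4  5  6  6  7  8
 b  5  5  5  5  5  4  5  6  7  8
 i  6  6  6  6  6  5  5  6  7  8
 j  7  7  7  7  7  6  6  6  7  8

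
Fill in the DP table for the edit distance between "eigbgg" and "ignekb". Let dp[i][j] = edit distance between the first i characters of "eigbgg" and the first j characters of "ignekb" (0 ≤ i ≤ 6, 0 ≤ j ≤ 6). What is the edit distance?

   ''  i  g  n  e  k  b
''  0  1  2  3  4  5  6
 e  1  1  2  3  3  4  5
 i  2  1  2  3  4  4  5
 g  3  2  1  2  3  4  5
 b  4  3  2  2  3  4  4
 g  5  4  3  3  3  4  5
 g  6  5  4  4  4  4  5

5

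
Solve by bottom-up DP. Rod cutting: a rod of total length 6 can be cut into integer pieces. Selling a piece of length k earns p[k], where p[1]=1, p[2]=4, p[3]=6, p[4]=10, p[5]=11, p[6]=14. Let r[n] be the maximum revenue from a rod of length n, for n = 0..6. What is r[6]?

   n    0    1    2    3    4    5    6
r[n]    0    1    4    6   10   11   14

14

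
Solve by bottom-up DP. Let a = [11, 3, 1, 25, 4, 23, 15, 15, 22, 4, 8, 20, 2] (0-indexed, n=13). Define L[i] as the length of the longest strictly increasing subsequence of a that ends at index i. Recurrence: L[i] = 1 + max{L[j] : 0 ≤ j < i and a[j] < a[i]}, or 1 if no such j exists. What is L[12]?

2

   i    0    1    2    3    4    5    6    7    8    9   10   11   12
a[i]   11    3    1   25    4   23   15   15   22    4    8   20    2
L[i]    1    1    1    2    2    3    3    3    4    2    3    4    2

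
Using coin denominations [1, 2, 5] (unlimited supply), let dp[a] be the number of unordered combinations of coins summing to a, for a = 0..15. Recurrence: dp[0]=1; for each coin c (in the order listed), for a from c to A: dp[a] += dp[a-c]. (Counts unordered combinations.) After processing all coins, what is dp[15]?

18

after  coin     0     1     2     3     4     5     6     7     8     9    10    11    12    13    14    15
          1     1     1     1     1     1     1     1     1     1     1     1     1     1     1     1     1
          2     1     1     2     2     3     3     4     4     5     5     6     6     7     7     8     8
          5     1     1     2     2     3     4     5     6     7     8    10    11    13    14    16    18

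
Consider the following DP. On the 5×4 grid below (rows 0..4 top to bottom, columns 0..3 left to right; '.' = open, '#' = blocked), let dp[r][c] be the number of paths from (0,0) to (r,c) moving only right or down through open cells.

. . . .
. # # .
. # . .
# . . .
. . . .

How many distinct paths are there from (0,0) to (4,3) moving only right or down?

r\c   0   1   2   3
  0   1   1   1   1
  1   1   0   0   1
  2   1   0   0   1
  3   0   0   0   1
  4   0   0   0   1

1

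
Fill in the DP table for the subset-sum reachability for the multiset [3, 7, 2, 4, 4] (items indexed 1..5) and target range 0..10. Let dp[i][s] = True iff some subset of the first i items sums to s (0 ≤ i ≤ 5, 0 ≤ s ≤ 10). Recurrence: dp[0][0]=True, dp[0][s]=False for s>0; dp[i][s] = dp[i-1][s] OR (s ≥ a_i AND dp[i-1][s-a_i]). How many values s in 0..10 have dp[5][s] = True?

i\s   0   1   2   3   4   5   6   7   8   9  10
  0   T   F   F   F   F   F   F   F   F   F   F
  1   T   F   F   T   F   F   F   F   F   F   F
  2   T   F   F   T   F   F   F   T   F   F   T
  3   T   F   T   T   F   T   F   T   F   T   T
  4   T   F   T   T   T   T   T   T   F   T   T
  5   T   F   T   T   T   T   T   T   T   T   T

10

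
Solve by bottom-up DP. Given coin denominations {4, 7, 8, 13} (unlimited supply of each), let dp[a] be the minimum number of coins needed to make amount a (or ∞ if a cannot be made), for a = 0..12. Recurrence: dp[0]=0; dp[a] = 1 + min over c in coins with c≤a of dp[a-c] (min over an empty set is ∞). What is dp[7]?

 a  0  1  2  3  4  5  6  7  8  9 10 11 12
dp  0  -  -  -  1  -  -  1  1  -  -  2  2
(- denotes ∞ / unreachable)

1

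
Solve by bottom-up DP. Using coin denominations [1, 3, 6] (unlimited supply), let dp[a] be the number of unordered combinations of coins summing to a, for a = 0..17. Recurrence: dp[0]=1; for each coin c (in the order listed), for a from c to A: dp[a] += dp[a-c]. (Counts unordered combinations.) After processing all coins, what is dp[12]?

after  coin     0     1     2     3     4     5     6     7     8     9    10    11    12    13    14    15    16    17
          1     1     1     1     1     1     1     1     1     1     1     1     1     1     1     1     1     1     1
          3     1     1     1     2     2     2     3     3     3     4     4     4     5     5     5     6     6     6
          6     1     1     1     2     2     2     4     4     4     6     6     6     9     9     9    12    12    12

9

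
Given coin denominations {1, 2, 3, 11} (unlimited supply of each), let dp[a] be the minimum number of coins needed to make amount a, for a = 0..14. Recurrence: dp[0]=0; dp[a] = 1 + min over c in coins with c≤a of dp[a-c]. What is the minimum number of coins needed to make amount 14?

2

 a  0  1  2  3  4  5  6  7  8  9 10 11 12 13 14
dp  0  1  1  1  2  2  2  3  3  3  4  1  2  2  2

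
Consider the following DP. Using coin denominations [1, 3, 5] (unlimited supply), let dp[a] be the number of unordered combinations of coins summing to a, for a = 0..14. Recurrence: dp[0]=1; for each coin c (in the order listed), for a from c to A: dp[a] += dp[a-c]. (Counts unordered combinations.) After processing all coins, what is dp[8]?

5

after  coin     0     1     2     3     4     5     6     7     8     9    10    11    12    13    14
          1     1     1     1     1     1     1     1     1     1     1     1     1     1     1     1
          3     1     1     1     2     2     2     3     3     3     4     4     4     5     5     5
          5     1     1     1     2     2     3     4     4     5     6     7     8     9    10    11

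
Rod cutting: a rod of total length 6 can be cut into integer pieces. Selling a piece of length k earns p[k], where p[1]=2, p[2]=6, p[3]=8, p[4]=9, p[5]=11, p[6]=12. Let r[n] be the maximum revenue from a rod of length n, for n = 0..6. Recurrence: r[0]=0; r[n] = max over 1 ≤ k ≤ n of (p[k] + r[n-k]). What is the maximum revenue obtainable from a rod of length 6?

   n    0    1    2    3    4    5    6
r[n]    0    2    6    8   12   14   18

18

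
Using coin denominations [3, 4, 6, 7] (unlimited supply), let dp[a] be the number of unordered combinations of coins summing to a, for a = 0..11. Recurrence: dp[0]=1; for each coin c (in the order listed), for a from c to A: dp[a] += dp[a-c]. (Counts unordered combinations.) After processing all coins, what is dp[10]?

3

after  coin     0     1     2     3     4     5     6     7     8     9    10    11
          3     1     0     0     1     0     0     1     0     0     1     0     0
          4     1     0     0     1     1     0     1     1     1     1     1     1
          6     1     0     0     1     1     0     2     1     1     2     2     1
          7     1     0     0     1     1     0     2     2     1     2     3     2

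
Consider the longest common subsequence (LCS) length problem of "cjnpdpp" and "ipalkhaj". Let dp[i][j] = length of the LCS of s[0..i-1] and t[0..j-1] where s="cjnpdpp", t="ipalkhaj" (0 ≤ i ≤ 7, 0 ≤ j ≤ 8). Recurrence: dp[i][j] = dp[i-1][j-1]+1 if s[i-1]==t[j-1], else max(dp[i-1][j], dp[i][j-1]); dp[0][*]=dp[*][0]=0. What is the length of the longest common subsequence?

   ''  i  p  a  l  k  h  a  j
''  0  0  0  0  0  0  0  0  0
 c  0  0  0  0  0  0  0  0  0
 j  0  0  0  0  0  0  0  0  1
 n  0  0  0  0  0  0  0  0  1
 p  0  0  1  1  1  1  1  1  1
 d  0  0  1  1  1  1  1  1  1
 p  0  0  1  1  1  1  1  1  1
 p  0  0  1  1  1  1  1  1  1

1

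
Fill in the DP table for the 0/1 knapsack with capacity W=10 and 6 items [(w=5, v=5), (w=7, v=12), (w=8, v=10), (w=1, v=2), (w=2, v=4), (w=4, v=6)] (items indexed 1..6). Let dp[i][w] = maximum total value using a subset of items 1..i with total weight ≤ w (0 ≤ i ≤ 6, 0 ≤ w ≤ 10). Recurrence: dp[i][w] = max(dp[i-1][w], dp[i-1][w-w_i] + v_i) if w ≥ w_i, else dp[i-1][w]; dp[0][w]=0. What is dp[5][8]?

i\w   0   1   2   3   4   5   6   7   8   9  10
  0   0   0   0   0   0   0   0   0   0   0   0
  1   0   0   0   0   0   5   5   5   5   5   5
  2   0   0   0   0   0   5   5  12  12  12  12
  3   0   0   0   0   0   5   5  12  12  12  12
  4   0   2   2   2   2   5   7  12  14  14  14
  5   0   2   4   6   6   6   7  12  14  16  18
  6   0   2   4   6   6   8  10  12  14  16  18

14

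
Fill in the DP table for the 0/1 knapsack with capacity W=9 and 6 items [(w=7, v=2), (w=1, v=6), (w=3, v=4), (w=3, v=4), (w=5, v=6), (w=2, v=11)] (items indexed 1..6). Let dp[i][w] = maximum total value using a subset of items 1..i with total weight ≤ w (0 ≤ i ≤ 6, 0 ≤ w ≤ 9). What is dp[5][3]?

6

i\w   0   1   2   3   4   5   6   7   8   9
  0   0   0   0   0   0   0   0   0   0   0
  1   0   0   0   0   0   0   0   2   2   2
  2   0   6   6   6   6   6   6   6   8   8
  3   0   6   6   6  10  10  10  10  10  10
  4   0   6   6   6  10  10  10  14  14  14
  5   0   6   6   6  10  10  12  14  14  16
  6   0   6  11  17  17  17  21  21  23  25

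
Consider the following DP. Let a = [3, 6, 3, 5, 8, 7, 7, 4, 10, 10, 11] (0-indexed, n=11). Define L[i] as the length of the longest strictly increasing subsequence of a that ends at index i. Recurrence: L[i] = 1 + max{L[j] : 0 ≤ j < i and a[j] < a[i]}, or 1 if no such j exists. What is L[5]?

   i    0    1    2    3    4    5    6    7    8    9   10
a[i]    3    6    3    5    8    7    7    4   10   10   11
L[i]    1    2    1    2    3    3    3    2    4    4    5

3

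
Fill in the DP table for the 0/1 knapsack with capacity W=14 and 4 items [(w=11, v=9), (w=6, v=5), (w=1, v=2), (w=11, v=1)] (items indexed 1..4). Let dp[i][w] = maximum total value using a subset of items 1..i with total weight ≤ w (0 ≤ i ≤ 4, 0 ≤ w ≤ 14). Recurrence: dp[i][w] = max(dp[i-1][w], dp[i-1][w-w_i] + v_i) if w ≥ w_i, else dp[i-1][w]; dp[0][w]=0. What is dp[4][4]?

i\w   0   1   2   3   4   5   6   7   8   9  10  11  12  13  14
  0   0   0   0   0   0   0   0   0   0   0   0   0   0   0   0
  1   0   0   0   0   0   0   0   0   0   0   0   9   9   9   9
  2   0   0   0   0   0   0   5   5   5   5   5   9   9   9   9
  3   0   2   2   2   2   2   5   7   7   7   7   9  11  11  11
  4   0   2   2   2   2   2   5   7   7   7   7   9  11  11  11

2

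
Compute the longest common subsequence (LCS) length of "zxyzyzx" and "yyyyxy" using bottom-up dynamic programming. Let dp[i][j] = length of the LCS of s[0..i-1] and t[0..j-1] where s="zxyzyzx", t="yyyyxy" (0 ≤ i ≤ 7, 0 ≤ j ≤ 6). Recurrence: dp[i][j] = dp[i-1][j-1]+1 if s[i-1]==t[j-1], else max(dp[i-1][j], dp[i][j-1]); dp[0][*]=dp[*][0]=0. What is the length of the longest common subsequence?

3

   ''  y  y  y  y  x  y
''  0  0  0  0  0  0  0
 z  0  0  0  0  0  0  0
 x  0  0  0  0  0  1  1
 y  0  1  1  1  1  1  2
 z  0  1  1  1  1  1  2
 y  0  1  2  2  2  2  2
 z  0  1  2  2  2  2  2
 x  0  1  2  2  2  3  3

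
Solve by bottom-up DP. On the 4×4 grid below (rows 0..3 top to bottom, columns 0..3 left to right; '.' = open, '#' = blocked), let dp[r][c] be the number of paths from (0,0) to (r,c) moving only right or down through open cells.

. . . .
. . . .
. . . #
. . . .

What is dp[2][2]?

6

r\c   0   1   2   3
  0   1   1   1   1
  1   1   2   3   4
  2   1   3   6   0
  3   1   4  10  10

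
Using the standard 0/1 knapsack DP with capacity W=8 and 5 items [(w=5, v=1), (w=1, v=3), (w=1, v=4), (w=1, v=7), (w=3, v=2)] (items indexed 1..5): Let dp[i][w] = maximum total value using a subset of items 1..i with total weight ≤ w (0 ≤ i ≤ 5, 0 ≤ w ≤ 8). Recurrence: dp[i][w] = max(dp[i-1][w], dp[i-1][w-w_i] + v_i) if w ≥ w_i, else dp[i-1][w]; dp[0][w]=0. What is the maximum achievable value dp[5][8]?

16

i\w   0   1   2   3   4   5   6   7   8
  0   0   0   0   0   0   0   0   0   0
  1   0   0   0   0   0   1   1   1   1
  2   0   3   3   3   3   3   4   4   4
  3   0   4   7   7   7   7   7   8   8
  4   0   7  11  14  14  14  14  14  15
  5   0   7  11  14  14  14  16  16  16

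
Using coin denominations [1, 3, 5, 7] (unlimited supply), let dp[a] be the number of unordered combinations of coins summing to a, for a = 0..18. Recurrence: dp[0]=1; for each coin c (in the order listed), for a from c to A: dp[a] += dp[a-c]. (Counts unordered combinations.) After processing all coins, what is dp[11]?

after  coin     0     1     2     3     4     5     6     7     8     9    10    11    12    13    14    15    16    17    18
          1     1     1     1     1     1     1     1     1     1     1     1     1     1     1     1     1     1     1     1
          3     1     1     1     2     2     2     3     3     3     4     4     4     5     5     5     6     6     6     7
          5     1     1     1     2     2     3     4     4     5     6     7     8     9    10    11    13    14    15    17
          7     1     1     1     2     2     3     4     5     6     7     9    10    12    14    16    19    21    24    27

10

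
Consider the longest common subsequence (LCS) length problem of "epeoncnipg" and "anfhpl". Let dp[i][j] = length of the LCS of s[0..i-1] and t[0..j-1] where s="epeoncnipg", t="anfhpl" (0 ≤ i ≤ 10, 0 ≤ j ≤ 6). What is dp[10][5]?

   ''  a  n  f  h  p  l
''  0  0  0  0  0  0  0
 e  0  0  0  0  0  0  0
 p  0  0  0  0  0  1  1
 e  0  0  0  0  0  1  1
 o  0  0  0  0  0  1  1
 n  0  0  1  1  1  1  1
 c  0  0  1  1  1  1  1
 n  0  0  1  1  1  1  1
 i  0  0  1  1  1  1  1
 p  0  0  1  1  1  2  2
 g  0  0  1  1  1  2  2

2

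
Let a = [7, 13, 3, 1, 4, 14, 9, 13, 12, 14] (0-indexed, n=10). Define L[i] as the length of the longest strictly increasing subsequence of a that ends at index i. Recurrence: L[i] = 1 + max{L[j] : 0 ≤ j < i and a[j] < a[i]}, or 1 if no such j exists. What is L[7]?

   i    0    1    2    3    4    5    6    7    8    9
a[i]    7   13    3    1    4   14    9   13   12   14
L[i]    1    2    1    1    2    3    3    4    4    5

4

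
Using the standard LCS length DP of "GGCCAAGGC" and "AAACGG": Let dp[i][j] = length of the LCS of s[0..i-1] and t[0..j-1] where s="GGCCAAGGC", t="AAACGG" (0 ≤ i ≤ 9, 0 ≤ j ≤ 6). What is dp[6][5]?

   ''  A  A  A  C  G  G
''  0  0  0  0  0  0  0
 G  0  0  0  0  0  1  1
 G  0  0  0  0  0  1  2
 C  0  0  0  0  1  1  2
 C  0  0  0  0  1  1  2
 A  0  1  1  1  1  1  2
 A  0  1  2  2  2  2  2
 G  0  1  2  2  2  3  3
 G  0  1  2  2  2  3  4
 C  0  1  2  2  3  3  4

2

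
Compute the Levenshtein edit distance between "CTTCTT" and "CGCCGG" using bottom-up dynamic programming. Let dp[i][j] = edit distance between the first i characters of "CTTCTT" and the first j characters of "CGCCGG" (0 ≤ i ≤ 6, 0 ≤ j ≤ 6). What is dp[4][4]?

2

   ''  C  G  C  C  G  G
''  0  1  2  3  4  5  6
 C  1  0  1  2  3  4  5
 T  2  1  1  2  3  4  5
 T  3  2  2  2  3  4  5
 C  4  3  3  2  2  3  4
 T  5  4  4  3  3  3  4
 T  6  5  5  4  4  4  4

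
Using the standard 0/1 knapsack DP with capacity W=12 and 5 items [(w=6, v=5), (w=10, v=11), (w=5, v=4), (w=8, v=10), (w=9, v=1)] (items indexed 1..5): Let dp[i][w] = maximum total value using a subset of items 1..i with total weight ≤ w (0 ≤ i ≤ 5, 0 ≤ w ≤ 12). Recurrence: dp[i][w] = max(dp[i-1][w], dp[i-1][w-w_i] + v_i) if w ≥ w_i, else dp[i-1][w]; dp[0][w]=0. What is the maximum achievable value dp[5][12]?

11

i\w   0   1   2   3   4   5   6   7   8   9  10  11  12
  0   0   0   0   0   0   0   0   0   0   0   0   0   0
  1   0   0   0   0   0   0   5   5   5   5   5   5   5
  2   0   0   0   0   0   0   5   5   5   5  11  11  11
  3   0   0   0   0   0   4   5   5   5   5  11  11  11
  4   0   0   0   0   0   4   5   5  10  10  11  11  11
  5   0   0   0   0   0   4   5   5  10  10  11  11  11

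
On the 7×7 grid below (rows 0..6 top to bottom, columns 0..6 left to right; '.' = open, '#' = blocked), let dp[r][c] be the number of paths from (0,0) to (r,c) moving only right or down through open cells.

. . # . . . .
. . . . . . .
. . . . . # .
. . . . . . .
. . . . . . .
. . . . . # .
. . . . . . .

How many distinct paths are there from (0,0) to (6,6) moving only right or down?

r\c   0   1   2   3   4   5   6
  0   1   1   0   0   0   0   0
  1   1   2   2   2   2   2   2
  2   1   3   5   7   9   0   2
  3   1   4   9  16  25  25  27
  4   1   5  14  30  55  80 107
  5   1   6  20  50 105   0 107
  6   1   7  27  77 182 182 289

289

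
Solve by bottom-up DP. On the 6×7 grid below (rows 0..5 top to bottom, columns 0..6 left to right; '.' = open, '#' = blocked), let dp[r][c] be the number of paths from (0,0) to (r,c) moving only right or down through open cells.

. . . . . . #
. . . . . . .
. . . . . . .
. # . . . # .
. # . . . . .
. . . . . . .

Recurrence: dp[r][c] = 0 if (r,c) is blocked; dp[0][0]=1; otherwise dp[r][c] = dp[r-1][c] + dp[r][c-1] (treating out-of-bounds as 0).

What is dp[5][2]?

7

r\c   0   1   2   3   4   5   6
  0   1   1   1   1   1   1   0
  1   1   2   3   4   5   6   6
  2   1   3   6  10  15  21  27
  3   1   0   6  16  31   0  27
  4   1   0   6  22  53  53  80
  5   1   1   7  29  82 135 215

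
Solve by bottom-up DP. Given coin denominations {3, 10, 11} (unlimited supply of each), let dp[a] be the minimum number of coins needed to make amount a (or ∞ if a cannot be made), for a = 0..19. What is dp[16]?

 a  0  1  2  3  4  5  6  7  8  9 10 11 12 13 14 15 16 17 18 19
dp  0  -  -  1  -  -  2  -  -  3  1  1  4  2  2  5  3  3  6  4
(- denotes ∞ / unreachable)

3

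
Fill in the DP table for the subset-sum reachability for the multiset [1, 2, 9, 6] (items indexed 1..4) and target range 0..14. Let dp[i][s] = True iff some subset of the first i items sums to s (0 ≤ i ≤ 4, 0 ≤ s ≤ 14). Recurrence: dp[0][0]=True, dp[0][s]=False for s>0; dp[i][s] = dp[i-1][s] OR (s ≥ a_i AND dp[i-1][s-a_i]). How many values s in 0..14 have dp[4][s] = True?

11

i\s   0   1   2   3   4   5   6   7   8   9  10  11  12  13  14
  0   T   F   F   F   F   F   F   F   F   F   F   F   F   F   F
  1   T   T   F   F   F   F   F   F   F   F   F   F   F   F   F
  2   T   T   T   T   F   F   F   F   F   F   F   F   F   F   F
  3   T   T   T   T   F   F   F   F   F   T   T   T   T   F   F
  4   T   T   T   T   F   F   T   T   T   T   T   T   T   F   F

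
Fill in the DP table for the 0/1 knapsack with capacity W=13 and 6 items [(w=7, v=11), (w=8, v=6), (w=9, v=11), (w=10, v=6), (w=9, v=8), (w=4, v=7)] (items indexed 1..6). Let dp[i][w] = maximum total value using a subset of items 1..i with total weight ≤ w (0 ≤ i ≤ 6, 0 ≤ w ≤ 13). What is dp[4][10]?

i\w   0   1   2   3   4   5   6   7   8   9  10  11  12  13
  0   0   0   0   0   0   0   0   0   0   0   0   0   0   0
  1   0   0   0   0   0   0   0  11  11  11  11  11  11  11
  2   0   0   0   0   0   0   0  11  11  11  11  11  11  11
  3   0   0   0   0   0   0   0  11  11  11  11  11  11  11
  4   0   0   0   0   0   0   0  11  11  11  11  11  11  11
  5   0   0   0   0   0   0   0  11  11  11  11  11  11  11
  6   0   0   0   0   7   7   7  11  11  11  11  18  18  18

11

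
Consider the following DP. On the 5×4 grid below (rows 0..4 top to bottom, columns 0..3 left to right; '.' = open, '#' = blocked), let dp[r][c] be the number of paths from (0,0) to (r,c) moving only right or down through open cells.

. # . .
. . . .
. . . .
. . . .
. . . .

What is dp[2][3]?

4

r\c   0   1   2   3
  0   1   0   0   0
  1   1   1   1   1
  2   1   2   3   4
  3   1   3   6  10
  4   1   4  10  20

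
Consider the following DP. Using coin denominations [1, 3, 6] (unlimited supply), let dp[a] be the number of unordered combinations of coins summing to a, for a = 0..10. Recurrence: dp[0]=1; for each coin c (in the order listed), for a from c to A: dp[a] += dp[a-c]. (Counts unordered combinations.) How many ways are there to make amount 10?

6

after  coin     0     1     2     3     4     5     6     7     8     9    10
          1     1     1     1     1     1     1     1     1     1     1     1
          3     1     1     1     2     2     2     3     3     3     4     4
          6     1     1     1     2     2     2     4     4     4     6     6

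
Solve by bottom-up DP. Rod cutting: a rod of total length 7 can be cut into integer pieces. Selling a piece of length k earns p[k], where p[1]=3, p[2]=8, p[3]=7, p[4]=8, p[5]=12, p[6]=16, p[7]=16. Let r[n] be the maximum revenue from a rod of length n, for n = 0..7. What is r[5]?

   n    0    1    2    3    4    5    6    7
r[n]    0    3    8   11   16   19   24   27

19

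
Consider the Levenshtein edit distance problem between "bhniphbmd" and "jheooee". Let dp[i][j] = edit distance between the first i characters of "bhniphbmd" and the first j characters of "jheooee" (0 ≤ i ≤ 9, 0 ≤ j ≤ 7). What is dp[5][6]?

   ''  j  h  e  o  o  e  e
''  0  1  2  3  4  5  6  7
 b  1  1  2  3  4  5  6  7
 h  2  2  1  2  3  4  5  6
 n  3  3  2  2  3  4  5  6
 i  4  4  3  3  3  4  5  6
 p  5  5  4  4  4  4  5  6
 h  6  6  5  5  5  5  5  6
 b  7  7  6  6  6  6  6  6
 m  8  8  7  7  7  7  7  7
 d  9  9  8  8  8  8  8  8

5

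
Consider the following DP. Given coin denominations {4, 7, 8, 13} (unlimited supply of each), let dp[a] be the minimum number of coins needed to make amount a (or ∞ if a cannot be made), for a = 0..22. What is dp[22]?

3

 a  0  1  2  3  4  5  6  7  8  9 10 11 12 13 14 15 16 17 18 19 20 21 22
dp  0  -  -  -  1  -  -  1  1  -  -  2  2  1  2  2  2  2  3  3  2  2  3
(- denotes ∞ / unreachable)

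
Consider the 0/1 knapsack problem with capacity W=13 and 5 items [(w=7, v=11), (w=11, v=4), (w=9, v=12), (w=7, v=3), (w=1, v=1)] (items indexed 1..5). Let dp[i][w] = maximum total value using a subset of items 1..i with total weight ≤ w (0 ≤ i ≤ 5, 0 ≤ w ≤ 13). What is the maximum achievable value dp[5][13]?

i\w   0   1   2   3   4   5   6   7   8   9  10  11  12  13
  0   0   0   0   0   0   0   0   0   0   0   0   0   0   0
  1   0   0   0   0   0   0   0  11  11  11  11  11  11  11
  2   0   0   0   0   0   0   0  11  11  11  11  11  11  11
  3   0   0   0   0   0   0   0  11  11  12  12  12  12  12
  4   0   0   0   0   0   0   0  11  11  12  12  12  12  12
  5   0   1   1   1   1   1   1  11  12  12  13  13  13  13

13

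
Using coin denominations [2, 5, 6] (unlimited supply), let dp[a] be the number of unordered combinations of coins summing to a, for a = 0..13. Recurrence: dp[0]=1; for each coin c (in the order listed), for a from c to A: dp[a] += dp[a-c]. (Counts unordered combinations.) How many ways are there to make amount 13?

after  coin     0     1     2     3     4     5     6     7     8     9    10    11    12    13
          2     1     0     1     0     1     0     1     0     1     0     1     0     1     0
          5     1     0     1     0     1     1     1     1     1     1     2     1     2     1
          6     1     0     1     0     1     1     2     1     2     1     3     2     4     2

2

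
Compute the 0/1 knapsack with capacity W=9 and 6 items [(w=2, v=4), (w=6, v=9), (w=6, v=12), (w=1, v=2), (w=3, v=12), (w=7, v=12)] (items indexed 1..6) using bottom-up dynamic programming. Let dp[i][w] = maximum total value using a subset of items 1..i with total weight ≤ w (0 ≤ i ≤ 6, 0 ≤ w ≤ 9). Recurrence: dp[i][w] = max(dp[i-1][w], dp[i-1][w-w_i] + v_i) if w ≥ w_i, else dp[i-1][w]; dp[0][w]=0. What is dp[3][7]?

12

i\w   0   1   2   3   4   5   6   7   8   9
  0   0   0   0   0   0   0   0   0   0   0
  1   0   0   4   4   4   4   4   4   4   4
  2   0   0   4   4   4   4   9   9  13  13
  3   0   0   4   4   4   4  12  12  16  16
  4   0   2   4   6   6   6  12  14  16  18
  5   0   2   4  12  14  16  18  18  18  24
  6   0   2   4  12  14  16  18  18  18  24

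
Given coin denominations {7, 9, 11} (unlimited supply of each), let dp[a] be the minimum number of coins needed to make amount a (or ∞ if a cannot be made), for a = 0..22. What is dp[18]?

2

 a  0  1  2  3  4  5  6  7  8  9 10 11 12 13 14 15 16 17 18 19 20 21 22
dp  0  -  -  -  -  -  -  1  -  1  -  1  -  -  2  -  2  -  2  -  2  3  2
(- denotes ∞ / unreachable)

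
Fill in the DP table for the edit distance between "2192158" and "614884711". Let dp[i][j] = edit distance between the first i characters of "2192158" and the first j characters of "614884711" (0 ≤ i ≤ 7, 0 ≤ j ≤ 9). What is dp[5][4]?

4

   ''  6  1  4  8  8  4  7  1  1
''  0  1  2  3  4  5  6  7  8  9
 2  1  1  2  3  4  5  6  7  8  9
 1  2  2  1  2  3  4  5  6  7  8
 9  3  3  2  2  3  4  5  6  7  8
 2  4  4  3  3  3  4  5  6  7  8
 1  5  5  4  4  4  4  5  6  6  7
 5  6  6  5  5  5  5  5  6  7  7
 8  7  7  6  6  5  5  6  6  7  8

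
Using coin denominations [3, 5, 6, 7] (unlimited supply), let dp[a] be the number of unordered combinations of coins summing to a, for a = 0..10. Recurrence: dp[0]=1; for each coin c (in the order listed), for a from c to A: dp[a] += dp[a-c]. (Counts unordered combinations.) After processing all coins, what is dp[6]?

after  coin     0     1     2     3     4     5     6     7     8     9    10
          3     1     0     0     1     0     0     1     0     0     1     0
          5     1     0     0     1     0     1     1     0     1     1     1
          6     1     0     0     1     0     1     2     0     1     2     1
          7     1     0     0     1     0     1     2     1     1     2     2

2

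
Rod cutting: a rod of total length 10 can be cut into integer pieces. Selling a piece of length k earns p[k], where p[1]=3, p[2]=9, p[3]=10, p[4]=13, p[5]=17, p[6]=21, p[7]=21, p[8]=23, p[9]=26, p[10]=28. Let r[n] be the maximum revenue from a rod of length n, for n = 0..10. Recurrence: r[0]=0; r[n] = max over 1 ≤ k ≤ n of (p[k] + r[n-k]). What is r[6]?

27

   n    0    1    2    3    4    5    6    7    8    9   10
r[n]    0    3    9   12   18   21   27   30   36   39   45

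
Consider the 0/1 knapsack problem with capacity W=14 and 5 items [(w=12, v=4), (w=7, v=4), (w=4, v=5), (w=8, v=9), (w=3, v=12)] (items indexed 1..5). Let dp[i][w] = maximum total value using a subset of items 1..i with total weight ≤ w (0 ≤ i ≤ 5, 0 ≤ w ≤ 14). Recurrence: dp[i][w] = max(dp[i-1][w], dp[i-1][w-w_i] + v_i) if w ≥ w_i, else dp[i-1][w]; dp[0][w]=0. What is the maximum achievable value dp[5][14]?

21

i\w   0   1   2   3   4   5   6   7   8   9  10  11  12  13  14
  0   0   0   0   0   0   0   0   0   0   0   0   0   0   0   0
  1   0   0   0   0   0   0   0   0   0   0   0   0   4   4   4
  2   0   0   0   0   0   0   0   4   4   4   4   4   4   4   4
  3   0   0   0   0   5   5   5   5   5   5   5   9   9   9   9
  4   0   0   0   0   5   5   5   5   9   9   9   9  14  14  14
  5   0   0   0  12  12  12  12  17  17  17  17  21  21  21  21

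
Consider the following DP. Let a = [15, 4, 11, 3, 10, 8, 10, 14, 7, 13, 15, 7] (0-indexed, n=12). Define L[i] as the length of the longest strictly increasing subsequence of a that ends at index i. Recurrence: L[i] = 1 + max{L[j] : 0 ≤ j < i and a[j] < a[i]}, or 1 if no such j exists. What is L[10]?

5

   i    0    1    2    3    4    5    6    7    8    9   10   11
a[i]   15    4   11    3   10    8   10   14    7   13   15    7
L[i]    1    1    2    1    2    2    3    4    2    4    5    2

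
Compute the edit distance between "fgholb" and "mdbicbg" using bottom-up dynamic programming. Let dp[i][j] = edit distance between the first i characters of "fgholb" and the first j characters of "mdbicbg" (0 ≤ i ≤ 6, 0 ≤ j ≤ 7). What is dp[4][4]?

   ''  m  d  b  i  c  b  g
''  0  1  2  3  4  5  6  7
 f  1  1  2  3  4  5  6  7
 g  2  2  2  3  4  5  6  6
 h  3  3  3  3  4  5  6  7
 o  4  4  4  4  4  5  6  7
 l  5  5  5  5  5  5  6  7
 b  6  6  6  5  6  6  5  6

4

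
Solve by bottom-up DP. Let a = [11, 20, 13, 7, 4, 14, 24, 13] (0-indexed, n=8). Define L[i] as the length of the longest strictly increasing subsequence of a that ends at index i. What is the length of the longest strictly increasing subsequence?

   i    0    1    2    3    4    5    6    7
a[i]   11   20   13    7    4   14   24   13
L[i]    1    2    2    1    1    3    4    2

4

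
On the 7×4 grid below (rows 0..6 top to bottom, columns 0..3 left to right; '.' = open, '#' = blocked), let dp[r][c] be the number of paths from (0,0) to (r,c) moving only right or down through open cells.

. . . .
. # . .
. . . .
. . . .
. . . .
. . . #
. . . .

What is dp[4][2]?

7

r\c   0   1   2   3
  0   1   1   1   1
  1   1   0   1   2
  2   1   1   2   4
  3   1   2   4   8
  4   1   3   7  15
  5   1   4  11   0
  6   1   5  16  16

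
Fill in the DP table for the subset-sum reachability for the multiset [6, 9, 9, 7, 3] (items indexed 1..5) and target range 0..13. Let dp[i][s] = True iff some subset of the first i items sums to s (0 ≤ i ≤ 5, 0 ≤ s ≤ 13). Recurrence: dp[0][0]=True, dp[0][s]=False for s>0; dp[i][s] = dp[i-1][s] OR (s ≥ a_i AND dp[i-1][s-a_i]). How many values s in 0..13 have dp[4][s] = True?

i\s   0   1   2   3   4   5   6   7   8   9  10  11  12  13
  0   T   F   F   F   F   F   F   F   F   F   F   F   F   F
  1   T   F   F   F   F   F   T   F   F   F   F   F   F   F
  2   T   F   F   F   F   F   T   F   F   T   F   F   F   F
  3   T   F   F   F   F   F   T   F   F   T   F   F   F   F
  4   T   F   F   F   F   F   T   T   F   T   F   F   F   T
  5   T   F   F   T   F   F   T   T   F   T   T   F   T   T

5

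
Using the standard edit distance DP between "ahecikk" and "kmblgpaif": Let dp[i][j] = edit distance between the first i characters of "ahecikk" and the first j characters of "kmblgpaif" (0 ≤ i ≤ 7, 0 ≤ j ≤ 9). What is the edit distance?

   ''  k  m  b  l  g  p  a  i  f
''  0  1  2  3  4  5  6  7  8  9
 a  1  1  2  3  4  5  6  6  7  8
 h  2  2  2  3  4  5  6  7  7  8
 e  3  3  3  3  4  5  6  7  8  8
 c  4  4  4  4  4  5  6  7  8  9
 i  5  5  5  5  5  5  6  7  7  8
 k  6  5  6  6  6  6  6  7  8  8
 k  7  6  6  7  7  7  7  7  8  9

9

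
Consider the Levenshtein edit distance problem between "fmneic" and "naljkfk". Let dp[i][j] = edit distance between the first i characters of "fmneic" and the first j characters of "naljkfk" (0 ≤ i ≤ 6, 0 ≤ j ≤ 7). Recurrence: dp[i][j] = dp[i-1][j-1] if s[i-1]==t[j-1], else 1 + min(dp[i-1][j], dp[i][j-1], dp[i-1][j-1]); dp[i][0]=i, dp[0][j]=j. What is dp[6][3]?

5

   ''  n  a  l  j  k  f  k
''  0  1  2  3  4  5  6  7
 f  1  1  2  3  4  5  5  6
 m  2  2  2  3  4  5  6  6
 n  3  2  3  3  4  5  6  7
 e  4  3  3  4  4  5  6  7
 i  5  4  4  4  5  5  6  7
 c  6  5  5  5  5  6  6  7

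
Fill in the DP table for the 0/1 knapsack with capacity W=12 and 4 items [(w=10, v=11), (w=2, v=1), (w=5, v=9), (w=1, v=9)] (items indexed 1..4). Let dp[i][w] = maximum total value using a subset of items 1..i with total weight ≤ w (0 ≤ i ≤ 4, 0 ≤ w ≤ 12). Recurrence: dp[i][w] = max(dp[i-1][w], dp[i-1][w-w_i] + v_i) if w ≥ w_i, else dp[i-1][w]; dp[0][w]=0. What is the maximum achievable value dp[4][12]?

i\w   0   1   2   3   4   5   6   7   8   9  10  11  12
  0   0   0   0   0   0   0   0   0   0   0   0   0   0
  1   0   0   0   0   0   0   0   0   0   0  11  11  11
  2   0   0   1   1   1   1   1   1   1   1  11  11  12
  3   0   0   1   1   1   9   9  10  10  10  11  11  12
  4   0   9   9  10  10  10  18  18  19  19  19  20  20

20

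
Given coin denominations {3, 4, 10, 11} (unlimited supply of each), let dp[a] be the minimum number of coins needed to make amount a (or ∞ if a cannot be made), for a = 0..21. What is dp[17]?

3

 a  0  1  2  3  4  5  6  7  8  9 10 11 12 13 14 15 16 17 18 19 20 21
dp  0  -  -  1  1  -  2  2  2  3  1  1  3  2  2  2  3  3  3  3  2  2
(- denotes ∞ / unreachable)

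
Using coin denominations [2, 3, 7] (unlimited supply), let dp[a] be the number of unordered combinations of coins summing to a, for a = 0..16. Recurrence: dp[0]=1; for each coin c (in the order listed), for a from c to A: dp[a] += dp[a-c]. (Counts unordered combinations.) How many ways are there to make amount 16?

after  coin     0     1     2     3     4     5     6     7     8     9    10    11    12    13    14    15    16
          2     1     0     1     0     1     0     1     0     1     0     1     0     1     0     1     0     1
          3     1     0     1     1     1     1     2     1     2     2     2     2     3     2     3     3     3
          7     1     0     1     1     1     1     2     2     2     3     3     3     4     4     5     5     6

6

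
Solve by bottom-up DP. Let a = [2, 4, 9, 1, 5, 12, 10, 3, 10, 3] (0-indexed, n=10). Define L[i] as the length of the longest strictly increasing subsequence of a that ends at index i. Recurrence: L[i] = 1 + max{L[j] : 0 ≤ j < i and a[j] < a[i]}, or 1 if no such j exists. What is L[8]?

4

   i    0    1    2    3    4    5    6    7    8    9
a[i]    2    4    9    1    5   12   10    3   10    3
L[i]    1    2    3    1    3    4    4    2    4    2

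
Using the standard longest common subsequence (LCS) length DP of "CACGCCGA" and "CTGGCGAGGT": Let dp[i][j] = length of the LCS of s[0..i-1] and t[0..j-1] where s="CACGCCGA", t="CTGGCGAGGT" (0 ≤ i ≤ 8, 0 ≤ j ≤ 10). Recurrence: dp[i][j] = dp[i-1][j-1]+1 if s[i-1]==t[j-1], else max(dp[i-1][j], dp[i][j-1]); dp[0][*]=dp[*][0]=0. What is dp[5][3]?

2

   ''  C  T  G  G  C  G  A  G  G  T
''  0  0  0  0  0  0  0  0  0  0  0
 C  0  1  1  1  1  1  1  1  1  1  1
 A  0  1  1  1  1  1  1  2  2  2  2
 C  0  1  1  1  1  2  2  2  2  2  2
 G  0  1  1  2  2  2  3  3  3  3  3
 C  0  1  1  2  2  3  3  3  3  3  3
 C  0  1  1  2  2  3  3  3  3  3  3
 G  0  1  1  2  3  3  4  4  4  4  4
 A  0  1  1  2  3  3  4  5  5  5  5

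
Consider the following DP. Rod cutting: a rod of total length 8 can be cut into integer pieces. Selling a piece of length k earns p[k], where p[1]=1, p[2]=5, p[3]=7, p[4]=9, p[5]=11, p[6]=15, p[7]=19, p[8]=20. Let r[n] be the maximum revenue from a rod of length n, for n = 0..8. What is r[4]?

   n    0    1    2    3    4    5    6    7    8
r[n]    0    1    5    7   10   12   15   19   20

10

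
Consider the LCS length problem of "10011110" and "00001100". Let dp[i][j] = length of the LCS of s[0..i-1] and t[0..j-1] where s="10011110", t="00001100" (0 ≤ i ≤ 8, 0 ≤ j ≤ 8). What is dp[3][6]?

   ''  0  0  0  0  1  1  0  0
''  0  0  0  0  0  0  0  0  0
 1  0  0  0  0  0  1  1  1  1
 0  0  1  1  1  1  1  1  2  2
 0  0  1  2  2  2  2  2  2  3
 1  0  1  2  2  2  3  3  3  3
 1  0  1  2  2  2  3  4  4  4
 1  0  1  2  2  2  3  4  4  4
 1  0  1  2  2  2  3  4  4  4
 0  0  1  2  3  3  3  4  5  5

2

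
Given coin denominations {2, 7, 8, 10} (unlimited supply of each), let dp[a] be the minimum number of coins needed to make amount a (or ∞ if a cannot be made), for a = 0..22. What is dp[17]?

2

 a  0  1  2  3  4  5  6  7  8  9 10 11 12 13 14 15 16 17 18 19 20 21 22
dp  0  -  1  -  2  -  3  1  1  2  1  3  2  4  2  2  2  2  2  3  2  3  3
(- denotes ∞ / unreachable)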